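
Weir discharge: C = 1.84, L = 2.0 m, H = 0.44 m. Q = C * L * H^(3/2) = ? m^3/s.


Q = C * L * H^(3/2) = 1.84 * 2.0 * 0.44^1.5 = 1.84 * 2.0 * 0.291863

1.0741 m^3/s


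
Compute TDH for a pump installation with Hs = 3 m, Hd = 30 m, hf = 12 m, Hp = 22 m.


TDH = Hs + Hd + hf + Hp = 3 + 30 + 12 + 22 = 67

67 m


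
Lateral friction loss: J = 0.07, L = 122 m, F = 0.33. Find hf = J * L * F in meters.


hf = J * L * F = 0.07 * 122 * 0.33 = 2.8182 m

2.8182 m


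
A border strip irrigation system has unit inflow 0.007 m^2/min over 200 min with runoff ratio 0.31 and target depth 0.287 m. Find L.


L = q*t/((1+r)*Z)
L = 0.007*200/((1+0.31)*0.287)
L = 1.4/0.37597

3.7237 m


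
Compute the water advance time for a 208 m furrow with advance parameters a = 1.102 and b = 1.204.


t = (L/a)^(1/b)
t = (208/1.102)^(1/1.204)
t = 188.747731^(1/1.204)

77.6725 min


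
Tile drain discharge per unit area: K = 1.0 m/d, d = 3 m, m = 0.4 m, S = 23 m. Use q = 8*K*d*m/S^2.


q = 8*K*d*m/S^2
q = 8*1.0*3*0.4/23^2
q = 9.6000 / 529

0.0181 m/d


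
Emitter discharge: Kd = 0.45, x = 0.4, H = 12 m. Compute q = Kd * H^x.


q = Kd * H^x = 0.45 * 12^0.4 = 0.45 * 2.701920

1.2159 L/h


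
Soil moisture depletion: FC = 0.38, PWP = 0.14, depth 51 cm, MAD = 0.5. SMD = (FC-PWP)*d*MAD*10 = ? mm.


SMD = (FC - PWP) * d * MAD * 10
SMD = (0.38 - 0.14) * 51 * 0.5 * 10
SMD = 0.2400 * 51 * 0.5 * 10

61.2000 mm


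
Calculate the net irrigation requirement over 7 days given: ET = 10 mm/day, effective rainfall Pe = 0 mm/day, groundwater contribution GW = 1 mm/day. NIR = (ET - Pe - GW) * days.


Daily deficit = ET - Pe - GW = 10 - 0 - 1 = 9 mm/day
NIR = 9 * 7 = 63 mm

63.0000 mm


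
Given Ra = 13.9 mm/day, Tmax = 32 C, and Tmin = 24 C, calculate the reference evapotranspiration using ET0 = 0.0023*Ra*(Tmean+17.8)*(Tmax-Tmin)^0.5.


Tmean = (Tmax + Tmin)/2 = (32 + 24)/2 = 28.0
ET0 = 0.0023 * 13.9 * (28.0 + 17.8) * sqrt(32 - 24)
ET0 = 0.0023 * 13.9 * 45.8 * 2.828427

4.1415 mm/day


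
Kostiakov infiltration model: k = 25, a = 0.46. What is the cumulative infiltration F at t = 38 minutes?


F = k * t^a = 25 * 38^0.46
F = 25 * 5.329672

133.2418 mm


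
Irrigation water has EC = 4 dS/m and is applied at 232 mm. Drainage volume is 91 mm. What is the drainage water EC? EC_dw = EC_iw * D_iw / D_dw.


EC_dw = EC_iw * D_iw / D_dw
EC_dw = 4 * 232 / 91
EC_dw = 928 / 91

10.1978 dS/m


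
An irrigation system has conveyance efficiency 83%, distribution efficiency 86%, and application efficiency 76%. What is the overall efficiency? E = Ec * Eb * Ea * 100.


Ec = 0.83, Eb = 0.86, Ea = 0.76
E = 0.83 * 0.86 * 0.76 * 100 = 54.2488%

54.2488 %


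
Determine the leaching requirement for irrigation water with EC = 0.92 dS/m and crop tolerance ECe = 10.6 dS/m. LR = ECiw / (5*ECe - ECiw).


LR = ECiw / (5*ECe - ECiw)
LR = 0.92 / (5*10.6 - 0.92)
LR = 0.92 / 52.0800

0.0177


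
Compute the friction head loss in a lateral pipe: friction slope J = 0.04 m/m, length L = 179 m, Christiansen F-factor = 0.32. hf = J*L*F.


hf = J * L * F = 0.04 * 179 * 0.32 = 2.2912 m

2.2912 m


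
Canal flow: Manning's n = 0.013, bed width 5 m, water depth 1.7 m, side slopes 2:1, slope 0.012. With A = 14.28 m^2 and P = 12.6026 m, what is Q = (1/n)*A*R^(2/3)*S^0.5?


R = A/P = 14.28/12.6026 = 1.133100
Q = (1/0.013) * 14.28 * 1.133100^(2/3) * 0.012^0.5

130.7839 m^3/s


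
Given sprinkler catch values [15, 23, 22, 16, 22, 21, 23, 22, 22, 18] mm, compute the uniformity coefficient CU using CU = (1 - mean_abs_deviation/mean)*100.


mean = 20.400000 mm
MAD = 2.440000 mm
CU = (1 - 2.440000/20.400000)*100

88.0392 %


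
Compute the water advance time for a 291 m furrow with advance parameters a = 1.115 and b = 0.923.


t = (L/a)^(1/b)
t = (291/1.115)^(1/0.923)
t = 260.986547^(1/0.923)

415.1654 min


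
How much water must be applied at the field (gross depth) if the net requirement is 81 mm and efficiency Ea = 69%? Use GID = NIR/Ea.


Ea = 69% = 0.69
GID = NIR / Ea = 81 / 0.69 = 117.3913 mm

117.3913 mm


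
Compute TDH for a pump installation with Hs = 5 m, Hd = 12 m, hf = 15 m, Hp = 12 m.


TDH = Hs + Hd + hf + Hp = 5 + 12 + 15 + 12 = 44

44 m


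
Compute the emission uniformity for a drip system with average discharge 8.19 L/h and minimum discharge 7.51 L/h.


EU = (q_min/q_avg)*100 = (7.51/8.19)*100 = 91.6972%

91.6972 %


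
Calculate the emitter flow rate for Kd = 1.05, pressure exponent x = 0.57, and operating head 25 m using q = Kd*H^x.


q = Kd * H^x = 1.05 * 25^0.57 = 1.05 * 6.263626

6.5768 L/h


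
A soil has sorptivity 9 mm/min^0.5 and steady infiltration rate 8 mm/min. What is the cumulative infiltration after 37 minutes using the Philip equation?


F = S*sqrt(t) + A*t
F = 9*sqrt(37) + 8*37
F = 9*6.082763 + 296

350.7449 mm


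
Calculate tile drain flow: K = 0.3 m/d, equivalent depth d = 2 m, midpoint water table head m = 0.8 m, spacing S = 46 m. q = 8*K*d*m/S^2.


q = 8*K*d*m/S^2
q = 8*0.3*2*0.8/46^2
q = 3.8400 / 2116

0.0018 m/d


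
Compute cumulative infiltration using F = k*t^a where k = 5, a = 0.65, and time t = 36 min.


F = k * t^a = 5 * 36^0.65
F = 5 * 10.270619

51.3531 mm


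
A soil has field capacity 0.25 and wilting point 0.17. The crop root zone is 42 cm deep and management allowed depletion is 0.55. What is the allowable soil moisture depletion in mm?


SMD = (FC - PWP) * d * MAD * 10
SMD = (0.25 - 0.17) * 42 * 0.55 * 10
SMD = 0.0800 * 42 * 0.55 * 10

18.4800 mm


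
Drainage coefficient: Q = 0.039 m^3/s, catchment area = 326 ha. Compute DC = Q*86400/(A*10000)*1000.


DC = Q * 86400 / (A * 10000) * 1000
DC = 0.039 * 86400 / (326 * 10000) * 1000
DC = 3369600.0000 / 3260000

1.0336 mm/day


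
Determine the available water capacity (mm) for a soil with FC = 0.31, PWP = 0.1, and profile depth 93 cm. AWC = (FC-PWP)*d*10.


AWC = (FC - PWP) * d * 10
AWC = (0.31 - 0.1) * 93 * 10
AWC = 0.2100 * 93 * 10

195.3000 mm


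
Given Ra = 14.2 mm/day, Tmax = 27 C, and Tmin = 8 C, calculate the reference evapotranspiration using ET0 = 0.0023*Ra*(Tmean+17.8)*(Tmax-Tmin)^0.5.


Tmean = (Tmax + Tmin)/2 = (27 + 8)/2 = 17.5
ET0 = 0.0023 * 14.2 * (17.5 + 17.8) * sqrt(27 - 8)
ET0 = 0.0023 * 14.2 * 35.3 * 4.358899

5.0254 mm/day


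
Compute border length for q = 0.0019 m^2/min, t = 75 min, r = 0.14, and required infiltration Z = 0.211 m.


L = q*t/((1+r)*Z)
L = 0.0019*75/((1+0.14)*0.211)
L = 0.1425/0.24054

0.5924 m


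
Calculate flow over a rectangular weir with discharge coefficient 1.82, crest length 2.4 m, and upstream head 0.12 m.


Q = C * L * H^(3/2) = 1.82 * 2.4 * 0.12^1.5 = 1.82 * 2.4 * 0.041569

0.1816 m^3/s


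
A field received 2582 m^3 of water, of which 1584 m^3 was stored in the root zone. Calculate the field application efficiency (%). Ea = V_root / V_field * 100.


Ea = V_root / V_field * 100 = 1584 / 2582 * 100 = 61.3478%

61.3478 %


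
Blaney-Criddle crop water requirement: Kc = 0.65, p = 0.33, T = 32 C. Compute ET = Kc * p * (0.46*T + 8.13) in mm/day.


ET = Kc * p * (0.46*T + 8.13)
ET = 0.65 * 0.33 * (0.46*32 + 8.13)
ET = 0.65 * 0.33 * 22.8500

4.9013 mm/day


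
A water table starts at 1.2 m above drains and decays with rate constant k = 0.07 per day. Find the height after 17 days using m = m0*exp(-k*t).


m = m0 * exp(-k*t)
m = 1.2 * exp(-0.07 * 17)
m = 1.2 * exp(-1.1900)

0.3651 m


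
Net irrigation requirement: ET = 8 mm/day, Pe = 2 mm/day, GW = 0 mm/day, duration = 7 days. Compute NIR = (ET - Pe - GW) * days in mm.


Daily deficit = ET - Pe - GW = 8 - 2 - 0 = 6 mm/day
NIR = 6 * 7 = 42 mm

42.0000 mm


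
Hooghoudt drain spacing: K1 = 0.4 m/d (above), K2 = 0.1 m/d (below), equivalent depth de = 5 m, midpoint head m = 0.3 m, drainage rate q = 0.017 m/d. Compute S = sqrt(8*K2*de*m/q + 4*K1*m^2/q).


S^2 = 8*K2*de*m/q + 4*K1*m^2/q
S^2 = 8*0.1*5*0.3/0.017 + 4*0.4*0.3^2/0.017
S = sqrt(79.0588)

8.8915 m


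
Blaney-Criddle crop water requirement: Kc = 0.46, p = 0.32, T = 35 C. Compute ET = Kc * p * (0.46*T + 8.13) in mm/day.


ET = Kc * p * (0.46*T + 8.13)
ET = 0.46 * 0.32 * (0.46*35 + 8.13)
ET = 0.46 * 0.32 * 24.2300

3.5667 mm/day


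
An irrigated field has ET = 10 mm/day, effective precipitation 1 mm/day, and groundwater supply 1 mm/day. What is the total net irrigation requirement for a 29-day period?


Daily deficit = ET - Pe - GW = 10 - 1 - 1 = 8 mm/day
NIR = 8 * 29 = 232 mm

232.0000 mm


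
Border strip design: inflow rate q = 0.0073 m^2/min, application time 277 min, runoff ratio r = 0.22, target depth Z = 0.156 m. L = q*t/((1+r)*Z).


L = q*t/((1+r)*Z)
L = 0.0073*277/((1+0.22)*0.156)
L = 2.0221/0.19032

10.6247 m


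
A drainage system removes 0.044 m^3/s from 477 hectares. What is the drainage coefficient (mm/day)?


DC = Q * 86400 / (A * 10000) * 1000
DC = 0.044 * 86400 / (477 * 10000) * 1000
DC = 3801600.0000 / 4770000

0.7970 mm/day


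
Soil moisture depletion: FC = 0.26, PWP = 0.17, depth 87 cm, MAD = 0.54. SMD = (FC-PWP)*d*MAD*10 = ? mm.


SMD = (FC - PWP) * d * MAD * 10
SMD = (0.26 - 0.17) * 87 * 0.54 * 10
SMD = 0.0900 * 87 * 0.54 * 10

42.2820 mm


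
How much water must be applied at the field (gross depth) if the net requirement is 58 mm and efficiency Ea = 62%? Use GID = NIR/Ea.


Ea = 62% = 0.62
GID = NIR / Ea = 58 / 0.62 = 93.5484 mm

93.5484 mm


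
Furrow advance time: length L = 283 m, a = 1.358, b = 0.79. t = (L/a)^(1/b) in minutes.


t = (L/a)^(1/b)
t = (283/1.358)^(1/0.79)
t = 208.394698^(1/0.79)

861.5879 min


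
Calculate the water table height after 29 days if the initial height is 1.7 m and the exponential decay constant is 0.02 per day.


m = m0 * exp(-k*t)
m = 1.7 * exp(-0.02 * 29)
m = 1.7 * exp(-0.5800)

0.9518 m


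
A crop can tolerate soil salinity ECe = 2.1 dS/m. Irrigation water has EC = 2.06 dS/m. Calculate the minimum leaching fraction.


LR = ECiw / (5*ECe - ECiw)
LR = 2.06 / (5*2.1 - 2.06)
LR = 2.06 / 8.4400

0.2441


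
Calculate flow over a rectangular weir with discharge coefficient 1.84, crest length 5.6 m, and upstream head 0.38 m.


Q = C * L * H^(3/2) = 1.84 * 5.6 * 0.38^1.5 = 1.84 * 5.6 * 0.234248

2.4137 m^3/s


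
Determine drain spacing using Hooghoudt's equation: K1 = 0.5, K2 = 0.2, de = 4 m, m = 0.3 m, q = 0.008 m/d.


S^2 = 8*K2*de*m/q + 4*K1*m^2/q
S^2 = 8*0.2*4*0.3/0.008 + 4*0.5*0.3^2/0.008
S = sqrt(262.5000)

16.2019 m


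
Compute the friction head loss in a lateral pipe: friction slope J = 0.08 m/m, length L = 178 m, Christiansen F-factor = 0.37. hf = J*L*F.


hf = J * L * F = 0.08 * 178 * 0.37 = 5.2688 m

5.2688 m


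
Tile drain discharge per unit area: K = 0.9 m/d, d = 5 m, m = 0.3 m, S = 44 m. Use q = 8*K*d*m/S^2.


q = 8*K*d*m/S^2
q = 8*0.9*5*0.3/44^2
q = 10.8000 / 1936

0.0056 m/d


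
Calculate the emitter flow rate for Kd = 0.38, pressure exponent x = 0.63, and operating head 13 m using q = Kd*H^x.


q = Kd * H^x = 0.38 * 13^0.63 = 0.38 * 5.032506

1.9124 L/h


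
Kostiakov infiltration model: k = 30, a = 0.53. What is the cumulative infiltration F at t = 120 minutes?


F = k * t^a = 30 * 120^0.53
F = 30 * 12.646375

379.3913 mm


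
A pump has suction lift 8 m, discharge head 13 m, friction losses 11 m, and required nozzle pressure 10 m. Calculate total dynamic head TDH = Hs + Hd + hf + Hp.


TDH = Hs + Hd + hf + Hp = 8 + 13 + 11 + 10 = 42

42 m


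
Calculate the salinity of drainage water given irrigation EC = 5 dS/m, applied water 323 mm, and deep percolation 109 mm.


EC_dw = EC_iw * D_iw / D_dw
EC_dw = 5 * 323 / 109
EC_dw = 1615 / 109

14.8165 dS/m


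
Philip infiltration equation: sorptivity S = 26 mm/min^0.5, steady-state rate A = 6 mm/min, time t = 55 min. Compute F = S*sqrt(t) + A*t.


F = S*sqrt(t) + A*t
F = 26*sqrt(55) + 6*55
F = 26*7.416198 + 330

522.8211 mm


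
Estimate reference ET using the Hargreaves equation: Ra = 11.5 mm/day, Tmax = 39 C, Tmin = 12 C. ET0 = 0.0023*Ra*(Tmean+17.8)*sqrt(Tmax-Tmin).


Tmean = (Tmax + Tmin)/2 = (39 + 12)/2 = 25.5
ET0 = 0.0023 * 11.5 * (25.5 + 17.8) * sqrt(39 - 12)
ET0 = 0.0023 * 11.5 * 43.3 * 5.196152

5.9511 mm/day


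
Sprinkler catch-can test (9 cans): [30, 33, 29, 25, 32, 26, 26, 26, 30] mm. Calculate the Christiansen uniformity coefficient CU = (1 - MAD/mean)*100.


mean = 28.555556 mm
MAD = 2.493827 mm
CU = (1 - 2.493827/28.555556)*100

91.2668 %


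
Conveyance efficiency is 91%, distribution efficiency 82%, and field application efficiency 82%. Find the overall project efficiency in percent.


Ec = 0.91, Eb = 0.82, Ea = 0.82
E = 0.91 * 0.82 * 0.82 * 100 = 61.1884%

61.1884 %


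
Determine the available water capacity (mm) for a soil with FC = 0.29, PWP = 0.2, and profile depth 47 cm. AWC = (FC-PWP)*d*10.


AWC = (FC - PWP) * d * 10
AWC = (0.29 - 0.2) * 47 * 10
AWC = 0.0900 * 47 * 10

42.3000 mm


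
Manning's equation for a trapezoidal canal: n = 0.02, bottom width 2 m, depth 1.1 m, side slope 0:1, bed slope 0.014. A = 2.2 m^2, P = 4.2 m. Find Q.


R = A/P = 2.2/4.2 = 0.523810
Q = (1/0.02) * 2.2 * 0.523810^(2/3) * 0.014^0.5

8.4574 m^3/s


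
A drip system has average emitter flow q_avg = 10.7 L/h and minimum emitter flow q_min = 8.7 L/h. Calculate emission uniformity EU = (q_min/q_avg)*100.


EU = (q_min/q_avg)*100 = (8.7/10.7)*100 = 81.3084%

81.3084 %


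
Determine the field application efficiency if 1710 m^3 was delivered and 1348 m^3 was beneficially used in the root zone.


Ea = V_root / V_field * 100 = 1348 / 1710 * 100 = 78.8304%

78.8304 %


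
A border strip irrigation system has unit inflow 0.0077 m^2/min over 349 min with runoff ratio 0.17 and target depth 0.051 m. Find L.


L = q*t/((1+r)*Z)
L = 0.0077*349/((1+0.17)*0.051)
L = 2.6873/0.05967

45.0360 m


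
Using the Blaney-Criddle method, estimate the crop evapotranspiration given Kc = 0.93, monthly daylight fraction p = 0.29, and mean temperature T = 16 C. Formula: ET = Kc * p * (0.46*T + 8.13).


ET = Kc * p * (0.46*T + 8.13)
ET = 0.93 * 0.29 * (0.46*16 + 8.13)
ET = 0.93 * 0.29 * 15.4900

4.1777 mm/day


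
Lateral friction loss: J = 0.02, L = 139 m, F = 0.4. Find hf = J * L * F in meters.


hf = J * L * F = 0.02 * 139 * 0.4 = 1.1120 m

1.1120 m


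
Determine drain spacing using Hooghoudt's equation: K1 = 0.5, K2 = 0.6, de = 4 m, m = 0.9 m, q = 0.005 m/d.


S^2 = 8*K2*de*m/q + 4*K1*m^2/q
S^2 = 8*0.6*4*0.9/0.005 + 4*0.5*0.9^2/0.005
S = sqrt(3780.0000)

61.4817 m


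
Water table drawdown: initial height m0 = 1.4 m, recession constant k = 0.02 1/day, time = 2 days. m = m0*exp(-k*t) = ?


m = m0 * exp(-k*t)
m = 1.4 * exp(-0.02 * 2)
m = 1.4 * exp(-0.0400)

1.3451 m


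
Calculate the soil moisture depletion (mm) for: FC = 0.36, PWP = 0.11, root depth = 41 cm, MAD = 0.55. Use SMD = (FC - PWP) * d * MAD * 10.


SMD = (FC - PWP) * d * MAD * 10
SMD = (0.36 - 0.11) * 41 * 0.55 * 10
SMD = 0.2500 * 41 * 0.55 * 10

56.3750 mm


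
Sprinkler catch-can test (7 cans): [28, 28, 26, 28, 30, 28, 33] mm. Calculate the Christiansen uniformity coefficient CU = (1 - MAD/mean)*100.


mean = 28.714286 mm
MAD = 1.591837 mm
CU = (1 - 1.591837/28.714286)*100

94.4563 %


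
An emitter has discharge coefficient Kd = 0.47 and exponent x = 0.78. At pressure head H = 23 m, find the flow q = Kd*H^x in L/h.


q = Kd * H^x = 0.47 * 23^0.78 = 0.47 * 11.538456

5.4231 L/h


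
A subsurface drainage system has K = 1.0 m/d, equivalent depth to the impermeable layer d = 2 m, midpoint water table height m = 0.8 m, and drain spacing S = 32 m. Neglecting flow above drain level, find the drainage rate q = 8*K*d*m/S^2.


q = 8*K*d*m/S^2
q = 8*1.0*2*0.8/32^2
q = 12.8000 / 1024

0.0125 m/d


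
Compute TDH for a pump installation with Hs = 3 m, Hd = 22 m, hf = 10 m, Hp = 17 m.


TDH = Hs + Hd + hf + Hp = 3 + 22 + 10 + 17 = 52

52 m


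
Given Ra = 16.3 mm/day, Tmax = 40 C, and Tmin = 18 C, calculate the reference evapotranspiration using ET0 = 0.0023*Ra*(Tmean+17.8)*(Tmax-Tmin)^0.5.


Tmean = (Tmax + Tmin)/2 = (40 + 18)/2 = 29.0
ET0 = 0.0023 * 16.3 * (29.0 + 17.8) * sqrt(40 - 18)
ET0 = 0.0023 * 16.3 * 46.8 * 4.690416

8.2295 mm/day


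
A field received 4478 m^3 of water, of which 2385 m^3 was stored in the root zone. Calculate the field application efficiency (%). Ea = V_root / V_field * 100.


Ea = V_root / V_field * 100 = 2385 / 4478 * 100 = 53.2604%

53.2604 %


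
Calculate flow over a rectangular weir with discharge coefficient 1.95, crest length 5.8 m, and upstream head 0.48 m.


Q = C * L * H^(3/2) = 1.95 * 5.8 * 0.48^1.5 = 1.95 * 5.8 * 0.332554

3.7612 m^3/s


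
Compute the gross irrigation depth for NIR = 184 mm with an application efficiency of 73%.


Ea = 73% = 0.73
GID = NIR / Ea = 184 / 0.73 = 252.0548 mm

252.0548 mm


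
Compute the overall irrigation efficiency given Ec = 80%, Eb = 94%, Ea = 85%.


Ec = 0.8, Eb = 0.94, Ea = 0.85
E = 0.8 * 0.94 * 0.85 * 100 = 63.9200%

63.9200 %


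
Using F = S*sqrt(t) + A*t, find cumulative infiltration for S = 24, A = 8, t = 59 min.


F = S*sqrt(t) + A*t
F = 24*sqrt(59) + 8*59
F = 24*7.681146 + 472

656.3475 mm


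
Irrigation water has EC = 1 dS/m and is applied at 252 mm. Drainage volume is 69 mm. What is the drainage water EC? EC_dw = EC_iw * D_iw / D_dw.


EC_dw = EC_iw * D_iw / D_dw
EC_dw = 1 * 252 / 69
EC_dw = 252 / 69

3.6522 dS/m


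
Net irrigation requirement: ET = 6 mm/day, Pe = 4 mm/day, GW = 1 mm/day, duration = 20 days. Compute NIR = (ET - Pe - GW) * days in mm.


Daily deficit = ET - Pe - GW = 6 - 4 - 1 = 1 mm/day
NIR = 1 * 20 = 20 mm

20.0000 mm


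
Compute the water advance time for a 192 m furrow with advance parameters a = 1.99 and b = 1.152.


t = (L/a)^(1/b)
t = (192/1.99)^(1/1.152)
t = 96.482412^(1/1.152)

52.7972 min


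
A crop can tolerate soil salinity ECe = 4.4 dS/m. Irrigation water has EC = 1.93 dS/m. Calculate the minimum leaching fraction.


LR = ECiw / (5*ECe - ECiw)
LR = 1.93 / (5*4.4 - 1.93)
LR = 1.93 / 20.0700

0.0962


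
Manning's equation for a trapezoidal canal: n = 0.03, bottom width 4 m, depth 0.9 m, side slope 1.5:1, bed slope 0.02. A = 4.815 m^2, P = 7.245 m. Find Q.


R = A/P = 4.815/7.245 = 0.664596
Q = (1/0.03) * 4.815 * 0.664596^(2/3) * 0.02^0.5

17.2860 m^3/s


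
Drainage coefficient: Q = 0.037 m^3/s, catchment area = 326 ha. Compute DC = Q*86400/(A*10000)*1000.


DC = Q * 86400 / (A * 10000) * 1000
DC = 0.037 * 86400 / (326 * 10000) * 1000
DC = 3196800.0000 / 3260000

0.9806 mm/day


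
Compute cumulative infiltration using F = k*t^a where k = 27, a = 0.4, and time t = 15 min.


F = k * t^a = 27 * 15^0.4
F = 27 * 2.954177

79.7628 mm


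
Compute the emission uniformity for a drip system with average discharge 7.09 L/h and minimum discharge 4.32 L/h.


EU = (q_min/q_avg)*100 = (4.32/7.09)*100 = 60.9309%

60.9309 %


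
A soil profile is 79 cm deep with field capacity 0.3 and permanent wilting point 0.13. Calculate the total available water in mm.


AWC = (FC - PWP) * d * 10
AWC = (0.3 - 0.13) * 79 * 10
AWC = 0.1700 * 79 * 10

134.3000 mm


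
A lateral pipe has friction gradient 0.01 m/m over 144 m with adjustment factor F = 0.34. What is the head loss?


hf = J * L * F = 0.01 * 144 * 0.34 = 0.4896 m

0.4896 m


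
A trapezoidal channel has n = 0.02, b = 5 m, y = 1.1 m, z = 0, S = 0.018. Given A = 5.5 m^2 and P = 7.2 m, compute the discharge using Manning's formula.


R = A/P = 5.5/7.2 = 0.763889
Q = (1/0.02) * 5.5 * 0.763889^(2/3) * 0.018^0.5

30.8311 m^3/s


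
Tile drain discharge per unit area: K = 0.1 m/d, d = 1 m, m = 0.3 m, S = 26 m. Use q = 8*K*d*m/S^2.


q = 8*K*d*m/S^2
q = 8*0.1*1*0.3/26^2
q = 0.2400 / 676

3.5503e-04 m/d


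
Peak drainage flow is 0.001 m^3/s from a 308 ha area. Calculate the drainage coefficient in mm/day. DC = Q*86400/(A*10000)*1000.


DC = Q * 86400 / (A * 10000) * 1000
DC = 0.001 * 86400 / (308 * 10000) * 1000
DC = 86400.0000 / 3080000

0.0281 mm/day


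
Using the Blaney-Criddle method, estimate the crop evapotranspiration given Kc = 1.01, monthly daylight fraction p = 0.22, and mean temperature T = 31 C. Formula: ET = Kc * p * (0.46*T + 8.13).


ET = Kc * p * (0.46*T + 8.13)
ET = 1.01 * 0.22 * (0.46*31 + 8.13)
ET = 1.01 * 0.22 * 22.3900

4.9751 mm/day


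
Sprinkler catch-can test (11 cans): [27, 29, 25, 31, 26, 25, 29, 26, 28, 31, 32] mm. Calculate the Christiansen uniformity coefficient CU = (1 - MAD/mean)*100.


mean = 28.090909 mm
MAD = 2.099174 mm
CU = (1 - 2.099174/28.090909)*100

92.5272 %


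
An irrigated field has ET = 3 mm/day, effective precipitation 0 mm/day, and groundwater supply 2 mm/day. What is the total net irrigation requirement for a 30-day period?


Daily deficit = ET - Pe - GW = 3 - 0 - 2 = 1 mm/day
NIR = 1 * 30 = 30 mm

30.0000 mm


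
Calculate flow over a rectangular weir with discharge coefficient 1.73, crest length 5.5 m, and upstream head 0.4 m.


Q = C * L * H^(3/2) = 1.73 * 5.5 * 0.4^1.5 = 1.73 * 5.5 * 0.252982

2.4071 m^3/s


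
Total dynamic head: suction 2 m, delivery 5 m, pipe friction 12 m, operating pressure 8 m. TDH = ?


TDH = Hs + Hd + hf + Hp = 2 + 5 + 12 + 8 = 27

27 m


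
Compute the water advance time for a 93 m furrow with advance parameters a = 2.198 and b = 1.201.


t = (L/a)^(1/b)
t = (93/2.198)^(1/1.201)
t = 42.311192^(1/1.201)

22.6074 min


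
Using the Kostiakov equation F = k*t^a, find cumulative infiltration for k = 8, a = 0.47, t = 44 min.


F = k * t^a = 8 * 44^0.47
F = 8 * 5.921378

47.3710 mm


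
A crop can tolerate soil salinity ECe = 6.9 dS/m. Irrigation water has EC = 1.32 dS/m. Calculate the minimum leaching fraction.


LR = ECiw / (5*ECe - ECiw)
LR = 1.32 / (5*6.9 - 1.32)
LR = 1.32 / 33.1800

0.0398


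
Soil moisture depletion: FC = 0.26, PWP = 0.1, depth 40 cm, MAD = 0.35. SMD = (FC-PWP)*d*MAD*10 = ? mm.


SMD = (FC - PWP) * d * MAD * 10
SMD = (0.26 - 0.1) * 40 * 0.35 * 10
SMD = 0.1600 * 40 * 0.35 * 10

22.4000 mm


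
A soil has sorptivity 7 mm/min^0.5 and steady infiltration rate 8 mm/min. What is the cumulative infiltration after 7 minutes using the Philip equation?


F = S*sqrt(t) + A*t
F = 7*sqrt(7) + 8*7
F = 7*2.645751 + 56

74.5203 mm


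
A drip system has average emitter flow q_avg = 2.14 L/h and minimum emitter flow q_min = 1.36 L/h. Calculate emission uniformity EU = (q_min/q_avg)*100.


EU = (q_min/q_avg)*100 = (1.36/2.14)*100 = 63.5514%

63.5514 %


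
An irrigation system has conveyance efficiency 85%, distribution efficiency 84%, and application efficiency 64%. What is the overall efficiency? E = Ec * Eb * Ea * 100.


Ec = 0.85, Eb = 0.84, Ea = 0.64
E = 0.85 * 0.84 * 0.64 * 100 = 45.6960%

45.6960 %


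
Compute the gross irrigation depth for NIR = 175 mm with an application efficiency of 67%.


Ea = 67% = 0.67
GID = NIR / Ea = 175 / 0.67 = 261.1940 mm

261.1940 mm


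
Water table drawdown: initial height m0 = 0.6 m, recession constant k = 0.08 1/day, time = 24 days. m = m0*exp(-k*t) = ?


m = m0 * exp(-k*t)
m = 0.6 * exp(-0.08 * 24)
m = 0.6 * exp(-1.9200)

0.0880 m


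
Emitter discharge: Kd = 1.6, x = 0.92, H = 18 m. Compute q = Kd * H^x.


q = Kd * H^x = 1.6 * 18^0.92 = 1.6 * 14.284028

22.8544 L/h


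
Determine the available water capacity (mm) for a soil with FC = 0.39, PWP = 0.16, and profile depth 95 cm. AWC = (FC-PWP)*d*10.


AWC = (FC - PWP) * d * 10
AWC = (0.39 - 0.16) * 95 * 10
AWC = 0.2300 * 95 * 10

218.5000 mm


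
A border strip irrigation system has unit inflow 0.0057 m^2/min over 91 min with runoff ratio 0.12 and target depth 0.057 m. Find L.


L = q*t/((1+r)*Z)
L = 0.0057*91/((1+0.12)*0.057)
L = 0.5187/0.06384

8.1250 m


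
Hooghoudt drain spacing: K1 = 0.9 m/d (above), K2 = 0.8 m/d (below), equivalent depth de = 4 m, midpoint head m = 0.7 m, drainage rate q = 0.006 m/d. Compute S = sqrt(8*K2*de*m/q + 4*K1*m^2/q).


S^2 = 8*K2*de*m/q + 4*K1*m^2/q
S^2 = 8*0.8*4*0.7/0.006 + 4*0.9*0.7^2/0.006
S = sqrt(3280.6667)

57.2771 m


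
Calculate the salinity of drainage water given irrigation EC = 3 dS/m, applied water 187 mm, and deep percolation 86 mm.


EC_dw = EC_iw * D_iw / D_dw
EC_dw = 3 * 187 / 86
EC_dw = 561 / 86

6.5233 dS/m


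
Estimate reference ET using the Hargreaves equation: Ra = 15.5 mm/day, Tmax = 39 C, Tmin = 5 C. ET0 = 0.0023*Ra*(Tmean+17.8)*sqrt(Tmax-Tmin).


Tmean = (Tmax + Tmin)/2 = (39 + 5)/2 = 22.0
ET0 = 0.0023 * 15.5 * (22.0 + 17.8) * sqrt(39 - 5)
ET0 = 0.0023 * 15.5 * 39.8 * 5.830952

8.2734 mm/day


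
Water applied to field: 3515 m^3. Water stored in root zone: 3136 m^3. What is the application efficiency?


Ea = V_root / V_field * 100 = 3136 / 3515 * 100 = 89.2176%

89.2176 %


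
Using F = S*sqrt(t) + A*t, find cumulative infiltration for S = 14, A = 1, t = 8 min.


F = S*sqrt(t) + A*t
F = 14*sqrt(8) + 1*8
F = 14*2.828427 + 8

47.5980 mm


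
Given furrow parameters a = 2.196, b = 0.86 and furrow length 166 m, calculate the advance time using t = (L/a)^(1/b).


t = (L/a)^(1/b)
t = (166/2.196)^(1/0.86)
t = 75.591985^(1/0.86)

152.8531 min


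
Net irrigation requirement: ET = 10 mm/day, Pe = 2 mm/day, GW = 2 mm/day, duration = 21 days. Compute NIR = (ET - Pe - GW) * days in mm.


Daily deficit = ET - Pe - GW = 10 - 2 - 2 = 6 mm/day
NIR = 6 * 21 = 126 mm

126.0000 mm


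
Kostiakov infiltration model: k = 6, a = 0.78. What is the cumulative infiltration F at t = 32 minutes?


F = k * t^a = 6 * 32^0.78
F = 6 * 14.928528

89.5712 mm


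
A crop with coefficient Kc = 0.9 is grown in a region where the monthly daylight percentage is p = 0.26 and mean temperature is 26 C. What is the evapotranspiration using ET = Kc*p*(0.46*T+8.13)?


ET = Kc * p * (0.46*T + 8.13)
ET = 0.9 * 0.26 * (0.46*26 + 8.13)
ET = 0.9 * 0.26 * 20.0900

4.7011 mm/day


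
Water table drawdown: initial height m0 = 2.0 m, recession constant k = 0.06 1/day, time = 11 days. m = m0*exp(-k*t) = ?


m = m0 * exp(-k*t)
m = 2.0 * exp(-0.06 * 11)
m = 2.0 * exp(-0.6600)

1.0337 m


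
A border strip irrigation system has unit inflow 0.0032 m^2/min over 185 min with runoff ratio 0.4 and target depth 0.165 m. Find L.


L = q*t/((1+r)*Z)
L = 0.0032*185/((1+0.4)*0.165)
L = 0.592/0.231

2.5628 m


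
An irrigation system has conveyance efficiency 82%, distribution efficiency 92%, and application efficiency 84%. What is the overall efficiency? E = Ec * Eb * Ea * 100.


Ec = 0.82, Eb = 0.92, Ea = 0.84
E = 0.82 * 0.92 * 0.84 * 100 = 63.3696%

63.3696 %


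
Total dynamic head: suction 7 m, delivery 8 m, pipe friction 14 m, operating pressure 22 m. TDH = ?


TDH = Hs + Hd + hf + Hp = 7 + 8 + 14 + 22 = 51

51 m


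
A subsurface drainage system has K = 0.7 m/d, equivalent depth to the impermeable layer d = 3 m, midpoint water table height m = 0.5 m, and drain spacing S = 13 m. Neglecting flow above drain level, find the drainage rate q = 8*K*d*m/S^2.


q = 8*K*d*m/S^2
q = 8*0.7*3*0.5/13^2
q = 8.4000 / 169

0.0497 m/d


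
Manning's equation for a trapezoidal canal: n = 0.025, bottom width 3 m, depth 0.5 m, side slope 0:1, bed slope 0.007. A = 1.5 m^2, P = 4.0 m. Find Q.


R = A/P = 1.5/4.0 = 0.375000
Q = (1/0.025) * 1.5 * 0.375000^(2/3) * 0.007^0.5

2.6105 m^3/s


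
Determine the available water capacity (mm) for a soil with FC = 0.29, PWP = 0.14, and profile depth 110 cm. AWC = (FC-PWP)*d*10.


AWC = (FC - PWP) * d * 10
AWC = (0.29 - 0.14) * 110 * 10
AWC = 0.1500 * 110 * 10

165.0000 mm


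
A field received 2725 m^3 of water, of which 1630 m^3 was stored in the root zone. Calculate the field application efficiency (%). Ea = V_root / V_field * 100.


Ea = V_root / V_field * 100 = 1630 / 2725 * 100 = 59.8165%

59.8165 %


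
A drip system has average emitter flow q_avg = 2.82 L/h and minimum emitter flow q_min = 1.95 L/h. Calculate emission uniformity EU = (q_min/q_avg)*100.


EU = (q_min/q_avg)*100 = (1.95/2.82)*100 = 69.1489%

69.1489 %


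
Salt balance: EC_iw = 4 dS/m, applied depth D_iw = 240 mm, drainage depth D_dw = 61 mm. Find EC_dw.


EC_dw = EC_iw * D_iw / D_dw
EC_dw = 4 * 240 / 61
EC_dw = 960 / 61

15.7377 dS/m


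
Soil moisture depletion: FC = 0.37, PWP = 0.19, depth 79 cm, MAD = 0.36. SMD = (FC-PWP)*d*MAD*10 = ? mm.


SMD = (FC - PWP) * d * MAD * 10
SMD = (0.37 - 0.19) * 79 * 0.36 * 10
SMD = 0.1800 * 79 * 0.36 * 10

51.1920 mm


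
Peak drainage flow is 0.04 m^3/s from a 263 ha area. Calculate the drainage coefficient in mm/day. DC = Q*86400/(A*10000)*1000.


DC = Q * 86400 / (A * 10000) * 1000
DC = 0.04 * 86400 / (263 * 10000) * 1000
DC = 3456000.0000 / 2630000

1.3141 mm/day


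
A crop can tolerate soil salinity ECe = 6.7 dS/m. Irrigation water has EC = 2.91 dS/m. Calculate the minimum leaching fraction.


LR = ECiw / (5*ECe - ECiw)
LR = 2.91 / (5*6.7 - 2.91)
LR = 2.91 / 30.5900

0.0951


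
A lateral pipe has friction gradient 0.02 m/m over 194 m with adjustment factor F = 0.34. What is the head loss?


hf = J * L * F = 0.02 * 194 * 0.34 = 1.3192 m

1.3192 m


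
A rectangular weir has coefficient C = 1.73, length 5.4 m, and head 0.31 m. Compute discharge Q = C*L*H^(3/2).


Q = C * L * H^(3/2) = 1.73 * 5.4 * 0.31^1.5 = 1.73 * 5.4 * 0.172601

1.6124 m^3/s


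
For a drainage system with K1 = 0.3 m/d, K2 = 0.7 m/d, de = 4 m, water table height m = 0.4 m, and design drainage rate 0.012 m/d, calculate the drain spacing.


S^2 = 8*K2*de*m/q + 4*K1*m^2/q
S^2 = 8*0.7*4*0.4/0.012 + 4*0.3*0.4^2/0.012
S = sqrt(762.6667)

27.6164 m


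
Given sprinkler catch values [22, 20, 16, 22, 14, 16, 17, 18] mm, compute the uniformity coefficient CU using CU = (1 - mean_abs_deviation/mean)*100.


mean = 18.125000 mm
MAD = 2.406250 mm
CU = (1 - 2.406250/18.125000)*100

86.7241 %


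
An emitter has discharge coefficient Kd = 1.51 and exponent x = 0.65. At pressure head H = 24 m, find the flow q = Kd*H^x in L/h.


q = Kd * H^x = 1.51 * 24^0.65 = 1.51 * 7.891096

11.9156 L/h


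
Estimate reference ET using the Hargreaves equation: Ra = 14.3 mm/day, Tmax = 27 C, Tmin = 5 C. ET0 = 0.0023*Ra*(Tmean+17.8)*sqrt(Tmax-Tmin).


Tmean = (Tmax + Tmin)/2 = (27 + 5)/2 = 16.0
ET0 = 0.0023 * 14.3 * (16.0 + 17.8) * sqrt(27 - 5)
ET0 = 0.0023 * 14.3 * 33.8 * 4.690416

5.2143 mm/day


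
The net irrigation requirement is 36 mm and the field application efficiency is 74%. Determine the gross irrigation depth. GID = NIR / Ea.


Ea = 74% = 0.74
GID = NIR / Ea = 36 / 0.74 = 48.6486 mm

48.6486 mm


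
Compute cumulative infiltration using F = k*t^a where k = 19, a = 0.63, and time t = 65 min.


F = k * t^a = 19 * 65^0.63
F = 19 * 13.871883

263.5658 mm


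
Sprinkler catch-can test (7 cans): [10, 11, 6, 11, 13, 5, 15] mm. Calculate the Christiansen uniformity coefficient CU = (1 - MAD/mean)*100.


mean = 10.142857 mm
MAD = 2.693878 mm
CU = (1 - 2.693878/10.142857)*100

73.4406 %


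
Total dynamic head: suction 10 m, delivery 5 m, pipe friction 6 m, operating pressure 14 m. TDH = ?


TDH = Hs + Hd + hf + Hp = 10 + 5 + 6 + 14 = 35

35 m


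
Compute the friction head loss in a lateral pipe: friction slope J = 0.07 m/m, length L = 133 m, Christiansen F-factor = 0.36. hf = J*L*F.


hf = J * L * F = 0.07 * 133 * 0.36 = 3.3516 m

3.3516 m


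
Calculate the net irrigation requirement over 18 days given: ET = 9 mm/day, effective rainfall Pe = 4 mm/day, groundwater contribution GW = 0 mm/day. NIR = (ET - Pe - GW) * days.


Daily deficit = ET - Pe - GW = 9 - 4 - 0 = 5 mm/day
NIR = 5 * 18 = 90 mm

90.0000 mm


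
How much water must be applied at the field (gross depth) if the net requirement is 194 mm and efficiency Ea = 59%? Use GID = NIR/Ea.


Ea = 59% = 0.59
GID = NIR / Ea = 194 / 0.59 = 328.8136 mm

328.8136 mm


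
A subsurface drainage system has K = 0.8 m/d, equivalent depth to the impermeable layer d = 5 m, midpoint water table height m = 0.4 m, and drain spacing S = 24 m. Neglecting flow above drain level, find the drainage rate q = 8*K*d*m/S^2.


q = 8*K*d*m/S^2
q = 8*0.8*5*0.4/24^2
q = 12.8000 / 576

0.0222 m/d


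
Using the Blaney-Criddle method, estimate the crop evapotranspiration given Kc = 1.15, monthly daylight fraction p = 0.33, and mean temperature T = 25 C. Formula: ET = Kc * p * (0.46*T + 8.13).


ET = Kc * p * (0.46*T + 8.13)
ET = 1.15 * 0.33 * (0.46*25 + 8.13)
ET = 1.15 * 0.33 * 19.6300

7.4496 mm/day


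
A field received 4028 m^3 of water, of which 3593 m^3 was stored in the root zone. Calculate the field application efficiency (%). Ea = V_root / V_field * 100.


Ea = V_root / V_field * 100 = 3593 / 4028 * 100 = 89.2006%

89.2006 %


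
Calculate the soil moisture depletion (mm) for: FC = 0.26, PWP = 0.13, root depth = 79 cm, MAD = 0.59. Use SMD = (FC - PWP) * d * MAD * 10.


SMD = (FC - PWP) * d * MAD * 10
SMD = (0.26 - 0.13) * 79 * 0.59 * 10
SMD = 0.1300 * 79 * 0.59 * 10

60.5930 mm


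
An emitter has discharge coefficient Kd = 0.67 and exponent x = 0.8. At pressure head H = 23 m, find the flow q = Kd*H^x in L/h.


q = Kd * H^x = 0.67 * 23^0.8 = 0.67 * 12.285201

8.2311 L/h


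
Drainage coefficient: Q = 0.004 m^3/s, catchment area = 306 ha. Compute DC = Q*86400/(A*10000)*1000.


DC = Q * 86400 / (A * 10000) * 1000
DC = 0.004 * 86400 / (306 * 10000) * 1000
DC = 345600.0000 / 3060000

0.1129 mm/day


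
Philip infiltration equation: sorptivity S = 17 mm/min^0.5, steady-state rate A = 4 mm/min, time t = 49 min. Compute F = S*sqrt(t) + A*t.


F = S*sqrt(t) + A*t
F = 17*sqrt(49) + 4*49
F = 17*7.000000 + 196

315.0000 mm


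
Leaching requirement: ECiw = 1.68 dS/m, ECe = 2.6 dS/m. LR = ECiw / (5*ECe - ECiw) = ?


LR = ECiw / (5*ECe - ECiw)
LR = 1.68 / (5*2.6 - 1.68)
LR = 1.68 / 11.3200

0.1484


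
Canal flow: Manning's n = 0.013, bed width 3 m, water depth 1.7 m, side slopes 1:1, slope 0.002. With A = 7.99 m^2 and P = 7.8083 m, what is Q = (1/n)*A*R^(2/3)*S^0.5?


R = A/P = 7.99/7.8083 = 1.023270
Q = (1/0.013) * 7.99 * 1.023270^(2/3) * 0.002^0.5

27.9112 m^3/s


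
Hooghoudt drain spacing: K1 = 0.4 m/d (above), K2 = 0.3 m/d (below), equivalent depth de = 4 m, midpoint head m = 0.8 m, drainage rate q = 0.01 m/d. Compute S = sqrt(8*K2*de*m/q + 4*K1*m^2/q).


S^2 = 8*K2*de*m/q + 4*K1*m^2/q
S^2 = 8*0.3*4*0.8/0.01 + 4*0.4*0.8^2/0.01
S = sqrt(870.4000)

29.5025 m


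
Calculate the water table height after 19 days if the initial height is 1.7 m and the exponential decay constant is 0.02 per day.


m = m0 * exp(-k*t)
m = 1.7 * exp(-0.02 * 19)
m = 1.7 * exp(-0.3800)

1.1626 m


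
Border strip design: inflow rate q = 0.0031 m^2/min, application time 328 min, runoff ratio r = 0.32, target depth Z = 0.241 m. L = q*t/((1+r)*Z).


L = q*t/((1+r)*Z)
L = 0.0031*328/((1+0.32)*0.241)
L = 1.0168/0.31812

3.1963 m


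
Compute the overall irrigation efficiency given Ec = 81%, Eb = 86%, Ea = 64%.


Ec = 0.81, Eb = 0.86, Ea = 0.64
E = 0.81 * 0.86 * 0.64 * 100 = 44.5824%

44.5824 %


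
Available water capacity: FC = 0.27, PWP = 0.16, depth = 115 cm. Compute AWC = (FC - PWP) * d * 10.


AWC = (FC - PWP) * d * 10
AWC = (0.27 - 0.16) * 115 * 10
AWC = 0.1100 * 115 * 10

126.5000 mm


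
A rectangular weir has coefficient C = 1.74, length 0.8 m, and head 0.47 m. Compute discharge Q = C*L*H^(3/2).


Q = C * L * H^(3/2) = 1.74 * 0.8 * 0.47^1.5 = 1.74 * 0.8 * 0.322216

0.4485 m^3/s


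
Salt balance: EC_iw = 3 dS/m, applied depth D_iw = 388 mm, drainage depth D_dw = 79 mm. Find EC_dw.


EC_dw = EC_iw * D_iw / D_dw
EC_dw = 3 * 388 / 79
EC_dw = 1164 / 79

14.7342 dS/m


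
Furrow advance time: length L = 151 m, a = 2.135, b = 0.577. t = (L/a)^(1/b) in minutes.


t = (L/a)^(1/b)
t = (151/2.135)^(1/0.577)
t = 70.725995^(1/0.577)

1605.1279 min


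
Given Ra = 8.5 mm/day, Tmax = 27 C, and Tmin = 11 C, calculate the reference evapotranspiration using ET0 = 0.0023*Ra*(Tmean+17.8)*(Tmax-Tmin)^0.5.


Tmean = (Tmax + Tmin)/2 = (27 + 11)/2 = 19.0
ET0 = 0.0023 * 8.5 * (19.0 + 17.8) * sqrt(27 - 11)
ET0 = 0.0023 * 8.5 * 36.8 * 4.000000

2.8778 mm/day


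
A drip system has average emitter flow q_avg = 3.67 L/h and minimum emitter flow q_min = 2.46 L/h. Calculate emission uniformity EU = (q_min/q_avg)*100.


EU = (q_min/q_avg)*100 = (2.46/3.67)*100 = 67.0300%

67.0300 %


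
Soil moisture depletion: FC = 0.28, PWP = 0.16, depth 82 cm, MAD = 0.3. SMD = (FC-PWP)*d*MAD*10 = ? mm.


SMD = (FC - PWP) * d * MAD * 10
SMD = (0.28 - 0.16) * 82 * 0.3 * 10
SMD = 0.1200 * 82 * 0.3 * 10

29.5200 mm


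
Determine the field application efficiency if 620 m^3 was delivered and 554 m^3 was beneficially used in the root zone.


Ea = V_root / V_field * 100 = 554 / 620 * 100 = 89.3548%

89.3548 %


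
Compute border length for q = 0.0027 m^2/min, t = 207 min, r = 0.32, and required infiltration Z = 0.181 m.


L = q*t/((1+r)*Z)
L = 0.0027*207/((1+0.32)*0.181)
L = 0.5589/0.23892

2.3393 m


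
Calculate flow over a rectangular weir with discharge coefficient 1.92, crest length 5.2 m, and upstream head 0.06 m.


Q = C * L * H^(3/2) = 1.92 * 5.2 * 0.06^1.5 = 1.92 * 5.2 * 0.014697

0.1467 m^3/s


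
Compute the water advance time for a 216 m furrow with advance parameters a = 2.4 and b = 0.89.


t = (L/a)^(1/b)
t = (216/2.4)^(1/0.89)
t = 90.000000^(1/0.89)

156.9561 min


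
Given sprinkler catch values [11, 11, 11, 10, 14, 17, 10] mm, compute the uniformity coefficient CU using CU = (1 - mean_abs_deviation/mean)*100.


mean = 12.000000 mm
MAD = 2.000000 mm
CU = (1 - 2.000000/12.000000)*100

83.3333 %


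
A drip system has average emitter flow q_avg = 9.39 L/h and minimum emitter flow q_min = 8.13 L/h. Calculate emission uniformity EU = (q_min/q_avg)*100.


EU = (q_min/q_avg)*100 = (8.13/9.39)*100 = 86.5815%

86.5815 %


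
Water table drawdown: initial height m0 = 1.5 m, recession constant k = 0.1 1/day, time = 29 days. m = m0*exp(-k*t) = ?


m = m0 * exp(-k*t)
m = 1.5 * exp(-0.1 * 29)
m = 1.5 * exp(-2.9000)

0.0825 m


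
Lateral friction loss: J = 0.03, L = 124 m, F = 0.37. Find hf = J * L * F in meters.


hf = J * L * F = 0.03 * 124 * 0.37 = 1.3764 m

1.3764 m


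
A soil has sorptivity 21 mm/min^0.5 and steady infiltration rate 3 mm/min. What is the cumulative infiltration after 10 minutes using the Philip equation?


F = S*sqrt(t) + A*t
F = 21*sqrt(10) + 3*10
F = 21*3.162278 + 30

96.4078 mm


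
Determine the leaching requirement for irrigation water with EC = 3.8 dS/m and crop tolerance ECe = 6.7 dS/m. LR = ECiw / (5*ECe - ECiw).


LR = ECiw / (5*ECe - ECiw)
LR = 3.8 / (5*6.7 - 3.8)
LR = 3.8 / 29.7000

0.1279


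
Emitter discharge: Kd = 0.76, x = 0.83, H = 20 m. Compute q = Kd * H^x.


q = Kd * H^x = 0.76 * 20^0.83 = 0.76 * 12.018628

9.1342 L/h


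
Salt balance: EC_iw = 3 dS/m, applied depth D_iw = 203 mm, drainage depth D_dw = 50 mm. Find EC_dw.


EC_dw = EC_iw * D_iw / D_dw
EC_dw = 3 * 203 / 50
EC_dw = 609 / 50

12.1800 dS/m


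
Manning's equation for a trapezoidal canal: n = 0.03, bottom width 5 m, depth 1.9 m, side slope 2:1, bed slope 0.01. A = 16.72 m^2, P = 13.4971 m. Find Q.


R = A/P = 16.72/13.4971 = 1.238785
Q = (1/0.03) * 16.72 * 1.238785^(2/3) * 0.01^0.5

64.2854 m^3/s


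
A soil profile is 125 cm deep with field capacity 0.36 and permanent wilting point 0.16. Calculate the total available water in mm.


AWC = (FC - PWP) * d * 10
AWC = (0.36 - 0.16) * 125 * 10
AWC = 0.2000 * 125 * 10

250.0000 mm


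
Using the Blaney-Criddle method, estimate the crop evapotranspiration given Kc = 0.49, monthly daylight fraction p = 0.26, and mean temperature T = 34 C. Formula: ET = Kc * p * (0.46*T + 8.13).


ET = Kc * p * (0.46*T + 8.13)
ET = 0.49 * 0.26 * (0.46*34 + 8.13)
ET = 0.49 * 0.26 * 23.7700

3.0283 mm/day
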